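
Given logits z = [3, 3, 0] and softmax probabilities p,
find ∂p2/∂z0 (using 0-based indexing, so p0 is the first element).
∂p2/∂z0 = -0.01185

p = softmax(z) = [0.4879, 0.4879, 0.02429]
p2 = 0.02429, p0 = 0.4879

∂p2/∂z0 = -p2 × p0 = -0.02429 × 0.4879 = -0.01185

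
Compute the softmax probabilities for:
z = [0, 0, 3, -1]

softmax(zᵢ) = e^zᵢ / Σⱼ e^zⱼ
p = [0.0445, 0.0445, 0.8945, 0.0164]

exp(z) = [1, 1, 20.09, 0.3679]
Sum = 22.45
p = [0.0445, 0.0445, 0.8945, 0.0164]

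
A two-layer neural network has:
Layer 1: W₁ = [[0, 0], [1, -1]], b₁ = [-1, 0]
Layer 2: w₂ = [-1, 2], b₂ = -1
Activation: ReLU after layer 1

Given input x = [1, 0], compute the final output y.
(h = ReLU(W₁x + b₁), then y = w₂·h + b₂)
y = 1

Layer 1 pre-activation: z₁ = [-1, 1]
After ReLU: h = [0, 1]
Layer 2 output: y = -1×0 + 2×1 + -1 = 1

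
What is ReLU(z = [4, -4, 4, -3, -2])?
h = [4, 0, 4, 0, 0]

ReLU applied element-wise: max(0,4)=4, max(0,-4)=0, max(0,4)=4, max(0,-3)=0, max(0,-2)=0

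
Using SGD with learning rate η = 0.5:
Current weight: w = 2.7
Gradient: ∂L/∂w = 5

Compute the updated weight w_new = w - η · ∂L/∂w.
w_new = 0.2

w_new = w - η·∂L/∂w = 2.7 - 0.5×(5) = 2.7 - (2.5) = 0.2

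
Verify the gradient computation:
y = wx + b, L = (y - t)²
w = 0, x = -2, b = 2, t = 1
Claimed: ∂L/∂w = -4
Correct

y = (0)(-2) + 2 = 2
∂L/∂y = 2(y - t) = 2(2 - 1) = 2
∂y/∂w = x = -2
∂L/∂w = 2 × -2 = -4

Claimed value: -4
Correct: The correct gradient is -4.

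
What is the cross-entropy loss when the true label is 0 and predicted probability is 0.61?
L = 0.9416

L = -0·log(0.61) - 1·log(0.39) = -log(0.39) = 0.9416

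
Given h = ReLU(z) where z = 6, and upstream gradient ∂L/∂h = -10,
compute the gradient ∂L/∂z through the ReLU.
∂L/∂z = -10

h = ReLU(6) = 6
Since z > 0: ∂h/∂z = 1
∂L/∂z = ∂L/∂h · ∂h/∂z = -10 × 1 = -10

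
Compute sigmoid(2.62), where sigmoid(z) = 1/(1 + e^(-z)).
0.9321

sigmoid(2.62) = 1/(1 + e^(-2.62)) = 1/(1 + 0.0728) = 0.9321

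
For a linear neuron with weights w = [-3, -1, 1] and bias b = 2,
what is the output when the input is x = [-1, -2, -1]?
y = 6

y = (-3)(-1) + (-1)(-2) + (1)(-1) + 2 = 6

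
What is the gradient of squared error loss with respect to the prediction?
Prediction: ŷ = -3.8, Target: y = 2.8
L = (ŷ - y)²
∂L/∂ŷ = -13.2

∂L/∂ŷ = 2(ŷ - y) = 2(-3.8 - 2.8) = 2(-6.6) = -13.2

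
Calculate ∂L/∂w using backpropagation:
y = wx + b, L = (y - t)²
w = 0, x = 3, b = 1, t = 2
∂L/∂w = -6

y = wx + b = (0)(3) + 1 = 1
∂L/∂y = 2(y - t) = 2(1 - 2) = -2
∂y/∂w = x = 3
∂L/∂w = ∂L/∂y · ∂y/∂w = -2 × 3 = -6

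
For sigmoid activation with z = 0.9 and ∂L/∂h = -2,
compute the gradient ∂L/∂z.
∂L/∂z = -0.411

σ(0.9) = 0.7109
σ'(0.9) = σ(0.9)(1 - σ(0.9)) = 0.7109 × 0.2891 = 0.2055
∂L/∂z = ∂L/∂h · σ'(z) = -2 × 0.2055 = -0.411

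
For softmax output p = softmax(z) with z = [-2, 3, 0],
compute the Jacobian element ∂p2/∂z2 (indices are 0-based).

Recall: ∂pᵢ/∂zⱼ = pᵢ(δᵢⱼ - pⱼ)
∂p2/∂z2 = 0.0449

p = softmax(z) = [0.006377, 0.9465, 0.04712]
p2 = 0.04712

∂p2/∂z2 = p2(1 - p2) = 0.04712 × (1 - 0.04712) = 0.0449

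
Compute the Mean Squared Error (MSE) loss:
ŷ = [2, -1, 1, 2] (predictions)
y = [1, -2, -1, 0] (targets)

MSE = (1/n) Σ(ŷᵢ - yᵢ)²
MSE = 2.5

MSE = (1/4)((2-1)² + (-1--2)² + (1--1)² + (2-0)²) = (1/4)(1 + 1 + 4 + 4) = 2.5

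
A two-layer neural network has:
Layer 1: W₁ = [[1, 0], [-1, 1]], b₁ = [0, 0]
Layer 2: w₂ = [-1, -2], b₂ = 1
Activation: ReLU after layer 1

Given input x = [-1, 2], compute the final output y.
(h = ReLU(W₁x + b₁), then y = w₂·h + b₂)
y = -5

Layer 1 pre-activation: z₁ = [-1, 3]
After ReLU: h = [0, 3]
Layer 2 output: y = -1×0 + -2×3 + 1 = -5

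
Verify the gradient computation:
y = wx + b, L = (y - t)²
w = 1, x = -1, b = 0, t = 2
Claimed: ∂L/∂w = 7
Incorrect

y = (1)(-1) + 0 = -1
∂L/∂y = 2(y - t) = 2(-1 - 2) = -6
∂y/∂w = x = -1
∂L/∂w = -6 × -1 = 6

Claimed value: 7
Incorrect: The correct gradient is 6.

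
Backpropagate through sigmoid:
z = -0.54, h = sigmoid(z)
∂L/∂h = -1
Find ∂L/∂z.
∂L/∂z = -0.2326

σ(-0.54) = 0.3682
σ'(-0.54) = σ(-0.54)(1 - σ(-0.54)) = 0.3682 × 0.6318 = 0.2326
∂L/∂z = ∂L/∂h · σ'(z) = -1 × 0.2326 = -0.2326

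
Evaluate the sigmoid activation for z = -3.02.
0.04653

sigmoid(-3.02) = 1/(1 + e^(3.02)) = 1/(1 + 20.49) = 0.04653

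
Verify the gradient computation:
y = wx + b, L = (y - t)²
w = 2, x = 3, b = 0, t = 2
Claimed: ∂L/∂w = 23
Incorrect

y = (2)(3) + 0 = 6
∂L/∂y = 2(y - t) = 2(6 - 2) = 8
∂y/∂w = x = 3
∂L/∂w = 8 × 3 = 24

Claimed value: 23
Incorrect: The correct gradient is 24.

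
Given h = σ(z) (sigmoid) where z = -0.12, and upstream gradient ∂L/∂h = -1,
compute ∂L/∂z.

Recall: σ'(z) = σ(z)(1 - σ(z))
∂L/∂z = -0.2491

σ(-0.12) = 0.47
σ'(-0.12) = σ(-0.12)(1 - σ(-0.12)) = 0.47 × 0.53 = 0.2491
∂L/∂z = ∂L/∂h · σ'(z) = -1 × 0.2491 = -0.2491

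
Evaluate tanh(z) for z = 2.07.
0.9687

tanh(2.07) = (e^(2.07) - e^(-2.07))/(e^(2.07) + e^(-2.07)) = 0.9687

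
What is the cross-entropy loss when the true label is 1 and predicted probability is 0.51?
L = 0.6733

L = -1·log(0.51) - 0·log(0.49) = -log(0.51) = 0.6733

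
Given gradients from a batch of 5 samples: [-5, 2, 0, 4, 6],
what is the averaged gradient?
Average gradient = 1.4

Average = (1/5)(-5 + 2 + 0 + 4 + 6) = 7/5 = 1.4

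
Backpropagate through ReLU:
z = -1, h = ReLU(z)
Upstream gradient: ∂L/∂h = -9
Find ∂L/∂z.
∂L/∂z = 0

h = ReLU(-1) = 0
Since z < 0: ∂h/∂z = 0
∂L/∂z = ∂L/∂h · ∂h/∂z = -9 × 0 = 0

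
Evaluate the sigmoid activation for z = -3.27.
0.03661

sigmoid(-3.27) = 1/(1 + e^(3.27)) = 1/(1 + 26.31) = 0.03661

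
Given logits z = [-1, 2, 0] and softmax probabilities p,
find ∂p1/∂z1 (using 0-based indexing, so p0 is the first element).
∂p1/∂z1 = 0.1318

p = softmax(z) = [0.04201, 0.8438, 0.1142]
p1 = 0.8438

∂p1/∂z1 = p1(1 - p1) = 0.8438 × (1 - 0.8438) = 0.1318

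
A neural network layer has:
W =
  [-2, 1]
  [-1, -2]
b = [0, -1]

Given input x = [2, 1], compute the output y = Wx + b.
y = [-3, -5]

Wx = [-2×2 + 1×1, -1×2 + -2×1]
   = [-3, -4]
y = Wx + b = [-3 + 0, -4 + -1] = [-3, -5]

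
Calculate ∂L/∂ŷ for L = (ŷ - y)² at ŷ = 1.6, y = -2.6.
∂L/∂ŷ = 8.4

∂L/∂ŷ = 2(ŷ - y) = 2(1.6 - -2.6) = 2(4.2) = 8.4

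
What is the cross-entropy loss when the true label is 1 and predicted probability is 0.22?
L = 1.514

L = -1·log(0.22) - 0·log(0.78) = -log(0.22) = 1.514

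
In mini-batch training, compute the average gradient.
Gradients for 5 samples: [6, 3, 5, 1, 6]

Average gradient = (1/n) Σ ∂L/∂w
Average gradient = 4.2

Average = (1/5)(6 + 3 + 5 + 1 + 6) = 21/5 = 4.2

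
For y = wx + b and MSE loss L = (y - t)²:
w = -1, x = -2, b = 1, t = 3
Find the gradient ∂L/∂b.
∂L/∂b = 0

y = wx + b = (-1)(-2) + 1 = 3
∂L/∂y = 2(y - t) = 2(3 - 3) = 0
∂y/∂b = 1
∂L/∂b = ∂L/∂y · ∂y/∂b = 0 × 1 = 0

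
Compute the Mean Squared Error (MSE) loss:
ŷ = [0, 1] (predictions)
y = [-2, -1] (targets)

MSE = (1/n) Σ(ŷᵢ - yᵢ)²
MSE = 4

MSE = (1/2)((0--2)² + (1--1)²) = (1/2)(4 + 4) = 4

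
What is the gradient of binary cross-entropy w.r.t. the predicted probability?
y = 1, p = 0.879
∂L/∂p = -1.138

∂L/∂p = -y/p + (1-y)/(1-p) = -1/0.879 + 0 = -1.138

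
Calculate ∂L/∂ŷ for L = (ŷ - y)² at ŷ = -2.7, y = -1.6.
∂L/∂ŷ = -2.2

∂L/∂ŷ = 2(ŷ - y) = 2(-2.7 - -1.6) = 2(-1.1) = -2.2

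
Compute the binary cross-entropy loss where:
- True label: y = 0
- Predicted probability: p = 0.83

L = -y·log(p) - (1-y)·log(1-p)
L = 1.772

L = -0·log(0.83) - 1·log(0.17) = -log(0.17) = 1.772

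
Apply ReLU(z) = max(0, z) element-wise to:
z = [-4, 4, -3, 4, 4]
h = [0, 4, 0, 4, 4]

ReLU applied element-wise: max(0,-4)=0, max(0,4)=4, max(0,-3)=0, max(0,4)=4, max(0,4)=4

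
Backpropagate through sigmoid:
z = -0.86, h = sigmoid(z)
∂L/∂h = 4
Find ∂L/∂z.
∂L/∂z = 0.8357

σ(-0.86) = 0.2973
σ'(-0.86) = σ(-0.86)(1 - σ(-0.86)) = 0.2973 × 0.7027 = 0.2089
∂L/∂z = ∂L/∂h · σ'(z) = 4 × 0.2089 = 0.8357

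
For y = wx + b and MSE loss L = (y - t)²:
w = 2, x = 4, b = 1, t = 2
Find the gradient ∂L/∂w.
∂L/∂w = 56

y = wx + b = (2)(4) + 1 = 9
∂L/∂y = 2(y - t) = 2(9 - 2) = 14
∂y/∂w = x = 4
∂L/∂w = ∂L/∂y · ∂y/∂w = 14 × 4 = 56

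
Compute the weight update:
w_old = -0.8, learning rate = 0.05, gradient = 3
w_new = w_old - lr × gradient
w_new = -0.95

w_new = w - η·∂L/∂w = -0.8 - 0.05×(3) = -0.8 - (0.15) = -0.95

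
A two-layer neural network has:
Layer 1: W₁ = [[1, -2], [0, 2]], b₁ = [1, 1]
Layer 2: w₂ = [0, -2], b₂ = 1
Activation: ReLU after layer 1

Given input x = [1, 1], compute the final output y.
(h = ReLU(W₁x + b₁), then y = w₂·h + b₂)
y = -5

Layer 1 pre-activation: z₁ = [0, 3]
After ReLU: h = [0, 3]
Layer 2 output: y = 0×0 + -2×3 + 1 = -5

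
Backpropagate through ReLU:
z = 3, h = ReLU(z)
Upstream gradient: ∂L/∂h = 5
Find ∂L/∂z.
∂L/∂z = 5

h = ReLU(3) = 3
Since z > 0: ∂h/∂z = 1
∂L/∂z = ∂L/∂h · ∂h/∂z = 5 × 1 = 5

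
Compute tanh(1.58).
0.9186

tanh(1.58) = (e^(1.58) - e^(-1.58))/(e^(1.58) + e^(-1.58)) = 0.9186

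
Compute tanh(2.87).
0.9936

tanh(2.87) = (e^(2.87) - e^(-2.87))/(e^(2.87) + e^(-2.87)) = 0.9936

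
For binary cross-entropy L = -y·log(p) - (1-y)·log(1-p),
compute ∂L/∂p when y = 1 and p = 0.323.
∂L/∂p = -3.096

∂L/∂p = -y/p + (1-y)/(1-p) = -1/0.323 + 0 = -3.096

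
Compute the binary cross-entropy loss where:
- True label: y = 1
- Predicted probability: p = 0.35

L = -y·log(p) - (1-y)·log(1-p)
L = 1.05

L = -1·log(0.35) - 0·log(0.65) = -log(0.35) = 1.05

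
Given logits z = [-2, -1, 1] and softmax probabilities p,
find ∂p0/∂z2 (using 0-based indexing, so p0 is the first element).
∂p0/∂z2 = -0.03545

p = softmax(z) = [0.04201, 0.1142, 0.8438]
p0 = 0.04201, p2 = 0.8438

∂p0/∂z2 = -p0 × p2 = -0.04201 × 0.8438 = -0.03545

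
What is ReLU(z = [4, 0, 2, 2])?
h = [4, 0, 2, 2]

ReLU applied element-wise: max(0,4)=4, max(0,0)=0, max(0,2)=2, max(0,2)=2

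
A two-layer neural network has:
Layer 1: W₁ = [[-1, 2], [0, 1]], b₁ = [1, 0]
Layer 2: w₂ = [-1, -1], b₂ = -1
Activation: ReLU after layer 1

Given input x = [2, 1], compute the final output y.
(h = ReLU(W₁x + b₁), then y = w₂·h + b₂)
y = -3

Layer 1 pre-activation: z₁ = [1, 1]
After ReLU: h = [1, 1]
Layer 2 output: y = -1×1 + -1×1 + -1 = -3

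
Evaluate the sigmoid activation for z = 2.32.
0.9105

sigmoid(2.32) = 1/(1 + e^(-2.32)) = 1/(1 + 0.09827) = 0.9105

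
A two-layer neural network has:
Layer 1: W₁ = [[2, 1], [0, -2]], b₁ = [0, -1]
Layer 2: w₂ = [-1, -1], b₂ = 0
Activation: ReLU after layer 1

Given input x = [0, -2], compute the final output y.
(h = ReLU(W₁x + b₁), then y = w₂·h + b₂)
y = -3

Layer 1 pre-activation: z₁ = [-2, 3]
After ReLU: h = [0, 3]
Layer 2 output: y = -1×0 + -1×3 + 0 = -3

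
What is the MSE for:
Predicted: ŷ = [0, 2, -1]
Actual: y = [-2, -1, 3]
MSE = 9.667

MSE = (1/3)((0--2)² + (2--1)² + (-1-3)²) = (1/3)(4 + 9 + 16) = 9.667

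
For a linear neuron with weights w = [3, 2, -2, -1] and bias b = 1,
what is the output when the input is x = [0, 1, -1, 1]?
y = 4

y = (3)(0) + (2)(1) + (-2)(-1) + (-1)(1) + 1 = 4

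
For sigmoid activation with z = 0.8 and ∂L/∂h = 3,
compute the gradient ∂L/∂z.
∂L/∂z = 0.6417

σ(0.8) = 0.69
σ'(0.8) = σ(0.8)(1 - σ(0.8)) = 0.69 × 0.31 = 0.2139
∂L/∂z = ∂L/∂h · σ'(z) = 3 × 0.2139 = 0.6417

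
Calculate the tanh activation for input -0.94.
-0.7352

tanh(-0.94) = (e^(-0.94) - e^(0.94))/(e^(-0.94) + e^(0.94)) = -0.7352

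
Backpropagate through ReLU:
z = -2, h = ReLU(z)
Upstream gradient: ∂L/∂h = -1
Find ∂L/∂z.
∂L/∂z = 0

h = ReLU(-2) = 0
Since z < 0: ∂h/∂z = 0
∂L/∂z = ∂L/∂h · ∂h/∂z = -1 × 0 = 0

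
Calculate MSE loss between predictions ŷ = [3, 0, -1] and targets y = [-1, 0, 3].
MSE = 10.67

MSE = (1/3)((3--1)² + (0-0)² + (-1-3)²) = (1/3)(16 + 0 + 16) = 10.67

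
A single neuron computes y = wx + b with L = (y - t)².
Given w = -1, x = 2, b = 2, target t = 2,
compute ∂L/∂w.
∂L/∂w = -8

y = wx + b = (-1)(2) + 2 = 0
∂L/∂y = 2(y - t) = 2(0 - 2) = -4
∂y/∂w = x = 2
∂L/∂w = ∂L/∂y · ∂y/∂w = -4 × 2 = -8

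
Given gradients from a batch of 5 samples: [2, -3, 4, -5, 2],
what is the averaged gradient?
Average gradient = 0

Average = (1/5)(2 + -3 + 4 + -5 + 2) = 0/5 = 0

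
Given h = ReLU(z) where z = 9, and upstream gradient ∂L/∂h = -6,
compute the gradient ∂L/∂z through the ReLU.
∂L/∂z = -6

h = ReLU(9) = 9
Since z > 0: ∂h/∂z = 1
∂L/∂z = ∂L/∂h · ∂h/∂z = -6 × 1 = -6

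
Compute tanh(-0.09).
-0.08976

tanh(-0.09) = (e^(-0.09) - e^(0.09))/(e^(-0.09) + e^(0.09)) = -0.08976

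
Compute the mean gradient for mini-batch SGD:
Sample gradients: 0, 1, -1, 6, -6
Average gradient = 0

Average = (1/5)(0 + 1 + -1 + 6 + -6) = 0/5 = 0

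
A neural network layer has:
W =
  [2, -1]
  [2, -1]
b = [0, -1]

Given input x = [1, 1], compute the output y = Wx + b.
y = [1, 0]

Wx = [2×1 + -1×1, 2×1 + -1×1]
   = [1, 1]
y = Wx + b = [1 + 0, 1 + -1] = [1, 0]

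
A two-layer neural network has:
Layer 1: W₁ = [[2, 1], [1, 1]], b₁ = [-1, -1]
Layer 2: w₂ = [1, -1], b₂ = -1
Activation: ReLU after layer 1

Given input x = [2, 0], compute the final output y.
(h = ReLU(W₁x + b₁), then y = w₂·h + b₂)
y = 1

Layer 1 pre-activation: z₁ = [3, 1]
After ReLU: h = [3, 1]
Layer 2 output: y = 1×3 + -1×1 + -1 = 1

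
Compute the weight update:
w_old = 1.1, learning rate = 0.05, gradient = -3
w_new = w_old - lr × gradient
w_new = 1.25

w_new = w - η·∂L/∂w = 1.1 - 0.05×(-3) = 1.1 - (-0.15) = 1.25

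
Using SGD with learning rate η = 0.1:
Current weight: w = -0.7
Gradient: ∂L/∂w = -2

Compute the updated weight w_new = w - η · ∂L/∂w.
w_new = -0.5

w_new = w - η·∂L/∂w = -0.7 - 0.1×(-2) = -0.7 - (-0.2) = -0.5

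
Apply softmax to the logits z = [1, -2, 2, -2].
p = [0.2619, 0.013, 0.712, 0.013]

exp(z) = [2.718, 0.1353, 7.389, 0.1353]
Sum = 10.38
p = [0.2619, 0.013, 0.712, 0.013]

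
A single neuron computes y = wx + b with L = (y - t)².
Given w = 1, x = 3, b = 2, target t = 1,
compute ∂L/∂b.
∂L/∂b = 8

y = wx + b = (1)(3) + 2 = 5
∂L/∂y = 2(y - t) = 2(5 - 1) = 8
∂y/∂b = 1
∂L/∂b = ∂L/∂y · ∂y/∂b = 8 × 1 = 8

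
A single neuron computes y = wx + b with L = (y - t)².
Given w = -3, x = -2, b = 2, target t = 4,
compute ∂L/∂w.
∂L/∂w = -16

y = wx + b = (-3)(-2) + 2 = 8
∂L/∂y = 2(y - t) = 2(8 - 4) = 8
∂y/∂w = x = -2
∂L/∂w = ∂L/∂y · ∂y/∂w = 8 × -2 = -16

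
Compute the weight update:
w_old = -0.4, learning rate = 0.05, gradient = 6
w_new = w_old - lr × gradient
w_new = -0.7

w_new = w - η·∂L/∂w = -0.4 - 0.05×(6) = -0.4 - (0.3) = -0.7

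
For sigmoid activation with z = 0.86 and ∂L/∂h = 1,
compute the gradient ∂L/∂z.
∂L/∂z = 0.2089

σ(0.86) = 0.7027
σ'(0.86) = σ(0.86)(1 - σ(0.86)) = 0.7027 × 0.2973 = 0.2089
∂L/∂z = ∂L/∂h · σ'(z) = 1 × 0.2089 = 0.2089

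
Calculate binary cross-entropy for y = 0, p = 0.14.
L = 0.1508

L = -0·log(0.14) - 1·log(0.86) = -log(0.86) = 0.1508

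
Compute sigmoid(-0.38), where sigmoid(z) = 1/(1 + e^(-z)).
0.4061

sigmoid(-0.38) = 1/(1 + e^(0.38)) = 1/(1 + 1.462) = 0.4061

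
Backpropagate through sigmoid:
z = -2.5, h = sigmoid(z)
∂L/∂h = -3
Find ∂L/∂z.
∂L/∂z = -0.2103

σ(-2.5) = 0.07586
σ'(-2.5) = σ(-2.5)(1 - σ(-2.5)) = 0.07586 × 0.9241 = 0.0701
∂L/∂z = ∂L/∂h · σ'(z) = -3 × 0.0701 = -0.2103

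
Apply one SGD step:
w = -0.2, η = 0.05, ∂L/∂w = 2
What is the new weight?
w_new = -0.3

w_new = w - η·∂L/∂w = -0.2 - 0.05×(2) = -0.2 - (0.1) = -0.3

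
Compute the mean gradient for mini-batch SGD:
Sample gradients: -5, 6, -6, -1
Average gradient = -1.5

Average = (1/4)(-5 + 6 + -6 + -1) = -6/4 = -1.5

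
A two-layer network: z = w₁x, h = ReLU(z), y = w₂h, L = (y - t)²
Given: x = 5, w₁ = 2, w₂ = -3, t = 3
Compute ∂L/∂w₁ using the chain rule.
∂L/∂w₁ = 990

Forward pass:
z = w₁x = 2×5 = 10
h = ReLU(10) = 10
y = w₂h = -3×10 = -30

Backward pass:
∂L/∂y = 2(y - t) = 2(-30 - 3) = -66
∂y/∂h = w₂ = -3
∂h/∂z = 1 (ReLU derivative)
∂z/∂w₁ = x = 5

∂L/∂w₁ = -66 × -3 × 1 × 5 = 990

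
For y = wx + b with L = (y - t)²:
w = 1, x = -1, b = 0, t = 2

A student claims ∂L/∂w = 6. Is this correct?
Correct

y = (1)(-1) + 0 = -1
∂L/∂y = 2(y - t) = 2(-1 - 2) = -6
∂y/∂w = x = -1
∂L/∂w = -6 × -1 = 6

Claimed value: 6
Correct: The correct gradient is 6.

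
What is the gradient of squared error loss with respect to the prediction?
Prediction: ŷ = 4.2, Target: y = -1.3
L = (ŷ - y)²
∂L/∂ŷ = 11.0

∂L/∂ŷ = 2(ŷ - y) = 2(4.2 - -1.3) = 2(5.5) = 11.0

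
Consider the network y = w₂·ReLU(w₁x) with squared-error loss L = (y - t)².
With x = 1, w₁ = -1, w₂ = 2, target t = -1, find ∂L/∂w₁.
∂L/∂w₁ = 0

Forward pass:
z = w₁x = -1×1 = -1
h = ReLU(-1) = 0
y = w₂h = 2×0 = 0

Backward pass:
∂L/∂y = 2(y - t) = 2(0 - -1) = 2
∂y/∂h = w₂ = 2
∂h/∂z = 0 (ReLU derivative)
∂z/∂w₁ = x = 1

∂L/∂w₁ = 2 × 2 × 0 × 1 = 0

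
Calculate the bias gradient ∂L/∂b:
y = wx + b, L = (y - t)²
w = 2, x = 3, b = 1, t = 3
∂L/∂b = 8

y = wx + b = (2)(3) + 1 = 7
∂L/∂y = 2(y - t) = 2(7 - 3) = 8
∂y/∂b = 1
∂L/∂b = ∂L/∂y · ∂y/∂b = 8 × 1 = 8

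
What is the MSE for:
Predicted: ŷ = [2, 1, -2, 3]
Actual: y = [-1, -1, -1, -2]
MSE = 9.75

MSE = (1/4)((2--1)² + (1--1)² + (-2--1)² + (3--2)²) = (1/4)(9 + 4 + 1 + 25) = 9.75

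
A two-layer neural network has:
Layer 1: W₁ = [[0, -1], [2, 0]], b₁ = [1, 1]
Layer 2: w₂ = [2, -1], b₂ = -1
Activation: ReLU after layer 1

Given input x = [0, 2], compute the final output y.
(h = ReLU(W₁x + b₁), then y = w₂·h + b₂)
y = -2

Layer 1 pre-activation: z₁ = [-1, 1]
After ReLU: h = [0, 1]
Layer 2 output: y = 2×0 + -1×1 + -1 = -2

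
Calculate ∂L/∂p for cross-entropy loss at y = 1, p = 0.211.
∂L/∂p = -4.739

∂L/∂p = -y/p + (1-y)/(1-p) = -1/0.211 + 0 = -4.739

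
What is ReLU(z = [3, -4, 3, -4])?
h = [3, 0, 3, 0]

ReLU applied element-wise: max(0,3)=3, max(0,-4)=0, max(0,3)=3, max(0,-4)=0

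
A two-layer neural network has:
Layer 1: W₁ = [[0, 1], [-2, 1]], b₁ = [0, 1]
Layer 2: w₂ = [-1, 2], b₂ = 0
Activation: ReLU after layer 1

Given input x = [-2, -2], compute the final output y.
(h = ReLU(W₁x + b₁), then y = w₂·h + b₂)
y = 6

Layer 1 pre-activation: z₁ = [-2, 3]
After ReLU: h = [0, 3]
Layer 2 output: y = -1×0 + 2×3 + 0 = 6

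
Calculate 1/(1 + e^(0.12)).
0.47

sigmoid(-0.12) = 1/(1 + e^(0.12)) = 1/(1 + 1.127) = 0.47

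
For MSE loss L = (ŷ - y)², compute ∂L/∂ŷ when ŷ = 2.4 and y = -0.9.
∂L/∂ŷ = 6.6

∂L/∂ŷ = 2(ŷ - y) = 2(2.4 - -0.9) = 2(3.3) = 6.6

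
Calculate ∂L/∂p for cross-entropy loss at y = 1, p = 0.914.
∂L/∂p = -1.094

∂L/∂p = -y/p + (1-y)/(1-p) = -1/0.914 + 0 = -1.094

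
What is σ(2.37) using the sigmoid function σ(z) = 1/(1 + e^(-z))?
0.9145

sigmoid(2.37) = 1/(1 + e^(-2.37)) = 1/(1 + 0.09348) = 0.9145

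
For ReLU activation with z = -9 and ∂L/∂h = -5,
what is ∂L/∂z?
∂L/∂z = 0

h = ReLU(-9) = 0
Since z < 0: ∂h/∂z = 0
∂L/∂z = ∂L/∂h · ∂h/∂z = -5 × 0 = 0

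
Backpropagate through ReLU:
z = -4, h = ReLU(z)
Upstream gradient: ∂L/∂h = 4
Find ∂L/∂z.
∂L/∂z = 0

h = ReLU(-4) = 0
Since z < 0: ∂h/∂z = 0
∂L/∂z = ∂L/∂h · ∂h/∂z = 4 × 0 = 0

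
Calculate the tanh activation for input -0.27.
-0.2636

tanh(-0.27) = (e^(-0.27) - e^(0.27))/(e^(-0.27) + e^(0.27)) = -0.2636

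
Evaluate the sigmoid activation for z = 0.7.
0.6682

sigmoid(0.7) = 1/(1 + e^(-0.7)) = 1/(1 + 0.4966) = 0.6682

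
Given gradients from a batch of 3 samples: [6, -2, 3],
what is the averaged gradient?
Average gradient = 2.333

Average = (1/3)(6 + -2 + 3) = 7/3 = 2.333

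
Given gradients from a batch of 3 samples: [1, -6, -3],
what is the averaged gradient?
Average gradient = -2.667

Average = (1/3)(1 + -6 + -3) = -8/3 = -2.667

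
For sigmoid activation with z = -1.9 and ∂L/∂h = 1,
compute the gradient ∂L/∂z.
∂L/∂z = 0.1132

σ(-1.9) = 0.1301
σ'(-1.9) = σ(-1.9)(1 - σ(-1.9)) = 0.1301 × 0.8699 = 0.1132
∂L/∂z = ∂L/∂h · σ'(z) = 1 × 0.1132 = 0.1132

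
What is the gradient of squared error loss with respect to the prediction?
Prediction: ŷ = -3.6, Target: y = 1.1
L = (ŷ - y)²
∂L/∂ŷ = -9.4

∂L/∂ŷ = 2(ŷ - y) = 2(-3.6 - 1.1) = 2(-4.7) = -9.4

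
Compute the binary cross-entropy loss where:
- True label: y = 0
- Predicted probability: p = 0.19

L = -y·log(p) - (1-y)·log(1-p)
L = 0.2107

L = -0·log(0.19) - 1·log(0.81) = -log(0.81) = 0.2107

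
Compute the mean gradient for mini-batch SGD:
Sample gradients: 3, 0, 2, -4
Average gradient = 0.25

Average = (1/4)(3 + 0 + 2 + -4) = 1/4 = 0.25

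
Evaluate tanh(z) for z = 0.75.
0.6351

tanh(0.75) = (e^(0.75) - e^(-0.75))/(e^(0.75) + e^(-0.75)) = 0.6351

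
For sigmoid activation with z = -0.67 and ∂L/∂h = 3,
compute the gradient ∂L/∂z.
∂L/∂z = 0.6718

σ(-0.67) = 0.3385
σ'(-0.67) = σ(-0.67)(1 - σ(-0.67)) = 0.3385 × 0.6615 = 0.2239
∂L/∂z = ∂L/∂h · σ'(z) = 3 × 0.2239 = 0.6718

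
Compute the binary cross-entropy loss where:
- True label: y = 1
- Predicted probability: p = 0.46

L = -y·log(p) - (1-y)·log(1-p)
L = 0.7765

L = -1·log(0.46) - 0·log(0.54) = -log(0.46) = 0.7765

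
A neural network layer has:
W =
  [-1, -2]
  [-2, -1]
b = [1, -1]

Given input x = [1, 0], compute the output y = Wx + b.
y = [0, -3]

Wx = [-1×1 + -2×0, -2×1 + -1×0]
   = [-1, -2]
y = Wx + b = [-1 + 1, -2 + -1] = [0, -3]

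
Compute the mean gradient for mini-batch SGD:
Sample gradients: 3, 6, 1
Average gradient = 3.333

Average = (1/3)(3 + 6 + 1) = 10/3 = 3.333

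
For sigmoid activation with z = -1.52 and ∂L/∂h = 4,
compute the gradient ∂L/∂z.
∂L/∂z = 0.589

σ(-1.52) = 0.1795
σ'(-1.52) = σ(-1.52)(1 - σ(-1.52)) = 0.1795 × 0.8205 = 0.1473
∂L/∂z = ∂L/∂h · σ'(z) = 4 × 0.1473 = 0.589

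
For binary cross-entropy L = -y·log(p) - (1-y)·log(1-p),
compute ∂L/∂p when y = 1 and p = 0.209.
∂L/∂p = -4.785

∂L/∂p = -y/p + (1-y)/(1-p) = -1/0.209 + 0 = -4.785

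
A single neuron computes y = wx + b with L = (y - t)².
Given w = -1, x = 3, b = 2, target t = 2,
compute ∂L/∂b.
∂L/∂b = -6

y = wx + b = (-1)(3) + 2 = -1
∂L/∂y = 2(y - t) = 2(-1 - 2) = -6
∂y/∂b = 1
∂L/∂b = ∂L/∂y · ∂y/∂b = -6 × 1 = -6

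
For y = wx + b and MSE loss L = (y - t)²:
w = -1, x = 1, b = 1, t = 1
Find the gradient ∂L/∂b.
∂L/∂b = -2

y = wx + b = (-1)(1) + 1 = 0
∂L/∂y = 2(y - t) = 2(0 - 1) = -2
∂y/∂b = 1
∂L/∂b = ∂L/∂y · ∂y/∂b = -2 × 1 = -2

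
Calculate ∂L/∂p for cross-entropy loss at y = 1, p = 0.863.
∂L/∂p = -1.159

∂L/∂p = -y/p + (1-y)/(1-p) = -1/0.863 + 0 = -1.159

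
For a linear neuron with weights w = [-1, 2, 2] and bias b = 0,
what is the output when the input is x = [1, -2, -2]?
y = -9

y = (-1)(1) + (2)(-2) + (2)(-2) + 0 = -9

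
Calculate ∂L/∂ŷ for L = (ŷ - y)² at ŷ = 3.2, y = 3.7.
∂L/∂ŷ = -1.0

∂L/∂ŷ = 2(ŷ - y) = 2(3.2 - 3.7) = 2(-0.5) = -1.0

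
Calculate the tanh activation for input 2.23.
0.9771

tanh(2.23) = (e^(2.23) - e^(-2.23))/(e^(2.23) + e^(-2.23)) = 0.9771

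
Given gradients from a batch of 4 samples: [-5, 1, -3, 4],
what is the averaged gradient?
Average gradient = -0.75

Average = (1/4)(-5 + 1 + -3 + 4) = -3/4 = -0.75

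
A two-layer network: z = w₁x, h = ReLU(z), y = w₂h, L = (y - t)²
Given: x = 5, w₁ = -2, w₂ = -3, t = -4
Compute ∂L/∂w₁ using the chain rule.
∂L/∂w₁ = 0

Forward pass:
z = w₁x = -2×5 = -10
h = ReLU(-10) = 0
y = w₂h = -3×0 = 0

Backward pass:
∂L/∂y = 2(y - t) = 2(0 - -4) = 8
∂y/∂h = w₂ = -3
∂h/∂z = 0 (ReLU derivative)
∂z/∂w₁ = x = 5

∂L/∂w₁ = 8 × -3 × 0 × 5 = 0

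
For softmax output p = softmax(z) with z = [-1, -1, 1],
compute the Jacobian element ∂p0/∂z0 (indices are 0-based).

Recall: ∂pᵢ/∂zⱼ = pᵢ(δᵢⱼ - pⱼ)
∂p0/∂z0 = 0.09516

p = softmax(z) = [0.1065, 0.1065, 0.787]
p0 = 0.1065

∂p0/∂z0 = p0(1 - p0) = 0.1065 × (1 - 0.1065) = 0.09516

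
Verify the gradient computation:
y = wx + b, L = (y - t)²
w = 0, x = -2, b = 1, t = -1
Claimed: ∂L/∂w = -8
Correct

y = (0)(-2) + 1 = 1
∂L/∂y = 2(y - t) = 2(1 - -1) = 4
∂y/∂w = x = -2
∂L/∂w = 4 × -2 = -8

Claimed value: -8
Correct: The correct gradient is -8.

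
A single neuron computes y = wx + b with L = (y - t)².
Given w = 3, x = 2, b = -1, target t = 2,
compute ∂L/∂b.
∂L/∂b = 6

y = wx + b = (3)(2) + -1 = 5
∂L/∂y = 2(y - t) = 2(5 - 2) = 6
∂y/∂b = 1
∂L/∂b = ∂L/∂y · ∂y/∂b = 6 × 1 = 6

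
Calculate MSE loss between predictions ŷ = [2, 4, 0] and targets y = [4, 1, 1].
MSE = 4.667

MSE = (1/3)((2-4)² + (4-1)² + (0-1)²) = (1/3)(4 + 9 + 1) = 4.667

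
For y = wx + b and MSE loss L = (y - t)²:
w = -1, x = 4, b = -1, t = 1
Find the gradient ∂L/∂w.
∂L/∂w = -48

y = wx + b = (-1)(4) + -1 = -5
∂L/∂y = 2(y - t) = 2(-5 - 1) = -12
∂y/∂w = x = 4
∂L/∂w = ∂L/∂y · ∂y/∂w = -12 × 4 = -48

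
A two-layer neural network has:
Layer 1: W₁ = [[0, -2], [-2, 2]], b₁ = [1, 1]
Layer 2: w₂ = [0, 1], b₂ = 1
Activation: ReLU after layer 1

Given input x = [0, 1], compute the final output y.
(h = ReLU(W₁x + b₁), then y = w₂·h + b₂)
y = 4

Layer 1 pre-activation: z₁ = [-1, 3]
After ReLU: h = [0, 3]
Layer 2 output: y = 0×0 + 1×3 + 1 = 4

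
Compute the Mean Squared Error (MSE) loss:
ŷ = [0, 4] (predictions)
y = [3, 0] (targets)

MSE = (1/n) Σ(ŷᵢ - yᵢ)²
MSE = 12.5

MSE = (1/2)((0-3)² + (4-0)²) = (1/2)(9 + 16) = 12.5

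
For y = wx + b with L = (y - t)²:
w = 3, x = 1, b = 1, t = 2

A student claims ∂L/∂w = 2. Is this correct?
Incorrect

y = (3)(1) + 1 = 4
∂L/∂y = 2(y - t) = 2(4 - 2) = 4
∂y/∂w = x = 1
∂L/∂w = 4 × 1 = 4

Claimed value: 2
Incorrect: The correct gradient is 4.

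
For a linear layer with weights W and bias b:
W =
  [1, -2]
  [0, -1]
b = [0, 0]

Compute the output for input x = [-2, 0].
y = [-2, 0]

Wx = [1×-2 + -2×0, 0×-2 + -1×0]
   = [-2, 0]
y = Wx + b = [-2 + 0, 0 + 0] = [-2, 0]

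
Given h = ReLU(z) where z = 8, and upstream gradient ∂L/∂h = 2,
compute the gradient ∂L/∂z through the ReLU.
∂L/∂z = 2

h = ReLU(8) = 8
Since z > 0: ∂h/∂z = 1
∂L/∂z = ∂L/∂h · ∂h/∂z = 2 × 1 = 2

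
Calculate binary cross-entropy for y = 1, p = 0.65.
L = 0.4308

L = -1·log(0.65) - 0·log(0.35) = -log(0.65) = 0.4308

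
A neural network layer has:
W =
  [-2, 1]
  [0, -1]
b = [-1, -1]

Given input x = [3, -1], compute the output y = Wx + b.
y = [-8, 0]

Wx = [-2×3 + 1×-1, 0×3 + -1×-1]
   = [-7, 1]
y = Wx + b = [-7 + -1, 1 + -1] = [-8, 0]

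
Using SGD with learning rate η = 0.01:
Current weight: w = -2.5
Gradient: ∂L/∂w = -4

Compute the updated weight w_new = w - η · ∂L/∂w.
w_new = -2.46

w_new = w - η·∂L/∂w = -2.5 - 0.01×(-4) = -2.5 - (-0.04) = -2.46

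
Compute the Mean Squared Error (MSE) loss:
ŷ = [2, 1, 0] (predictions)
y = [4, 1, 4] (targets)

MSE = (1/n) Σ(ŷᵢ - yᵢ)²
MSE = 6.667

MSE = (1/3)((2-4)² + (1-1)² + (0-4)²) = (1/3)(4 + 0 + 16) = 6.667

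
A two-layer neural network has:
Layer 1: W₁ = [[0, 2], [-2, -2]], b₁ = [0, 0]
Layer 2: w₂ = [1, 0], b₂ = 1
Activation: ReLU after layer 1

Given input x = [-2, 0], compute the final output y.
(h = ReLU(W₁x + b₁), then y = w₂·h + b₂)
y = 1

Layer 1 pre-activation: z₁ = [0, 4]
After ReLU: h = [0, 4]
Layer 2 output: y = 1×0 + 0×4 + 1 = 1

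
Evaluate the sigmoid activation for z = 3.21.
0.9612

sigmoid(3.21) = 1/(1 + e^(-3.21)) = 1/(1 + 0.04036) = 0.9612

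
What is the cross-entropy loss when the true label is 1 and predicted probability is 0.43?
L = 0.844

L = -1·log(0.43) - 0·log(0.57) = -log(0.43) = 0.844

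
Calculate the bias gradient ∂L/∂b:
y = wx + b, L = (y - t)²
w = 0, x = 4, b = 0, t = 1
∂L/∂b = -2

y = wx + b = (0)(4) + 0 = 0
∂L/∂y = 2(y - t) = 2(0 - 1) = -2
∂y/∂b = 1
∂L/∂b = ∂L/∂y · ∂y/∂b = -2 × 1 = -2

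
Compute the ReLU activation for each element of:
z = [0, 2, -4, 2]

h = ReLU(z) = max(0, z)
h = [0, 2, 0, 2]

ReLU applied element-wise: max(0,0)=0, max(0,2)=2, max(0,-4)=0, max(0,2)=2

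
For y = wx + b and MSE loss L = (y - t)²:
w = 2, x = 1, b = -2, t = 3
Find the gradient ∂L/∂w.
∂L/∂w = -6

y = wx + b = (2)(1) + -2 = 0
∂L/∂y = 2(y - t) = 2(0 - 3) = -6
∂y/∂w = x = 1
∂L/∂w = ∂L/∂y · ∂y/∂w = -6 × 1 = -6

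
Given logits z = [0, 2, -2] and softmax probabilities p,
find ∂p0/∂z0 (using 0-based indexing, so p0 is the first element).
∂p0/∂z0 = 0.1035

p = softmax(z) = [0.1173, 0.8668, 0.01588]
p0 = 0.1173

∂p0/∂z0 = p0(1 - p0) = 0.1173 × (1 - 0.1173) = 0.1035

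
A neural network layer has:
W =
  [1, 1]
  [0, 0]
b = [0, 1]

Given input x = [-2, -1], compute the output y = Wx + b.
y = [-3, 1]

Wx = [1×-2 + 1×-1, 0×-2 + 0×-1]
   = [-3, 0]
y = Wx + b = [-3 + 0, 0 + 1] = [-3, 1]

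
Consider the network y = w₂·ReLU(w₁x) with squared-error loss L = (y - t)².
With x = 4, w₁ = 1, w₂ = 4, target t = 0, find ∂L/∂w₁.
∂L/∂w₁ = 512

Forward pass:
z = w₁x = 1×4 = 4
h = ReLU(4) = 4
y = w₂h = 4×4 = 16

Backward pass:
∂L/∂y = 2(y - t) = 2(16 - 0) = 32
∂y/∂h = w₂ = 4
∂h/∂z = 1 (ReLU derivative)
∂z/∂w₁ = x = 4

∂L/∂w₁ = 32 × 4 × 1 × 4 = 512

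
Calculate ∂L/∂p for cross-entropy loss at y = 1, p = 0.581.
∂L/∂p = -1.721

∂L/∂p = -y/p + (1-y)/(1-p) = -1/0.581 + 0 = -1.721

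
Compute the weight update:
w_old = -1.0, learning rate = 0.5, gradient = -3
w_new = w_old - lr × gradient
w_new = 0.5

w_new = w - η·∂L/∂w = -1.0 - 0.5×(-3) = -1.0 - (-1.5) = 0.5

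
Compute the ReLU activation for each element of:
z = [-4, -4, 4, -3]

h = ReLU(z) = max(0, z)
h = [0, 0, 4, 0]

ReLU applied element-wise: max(0,-4)=0, max(0,-4)=0, max(0,4)=4, max(0,-3)=0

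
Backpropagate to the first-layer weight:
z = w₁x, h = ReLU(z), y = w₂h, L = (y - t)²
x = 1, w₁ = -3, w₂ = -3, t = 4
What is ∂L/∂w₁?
∂L/∂w₁ = 0

Forward pass:
z = w₁x = -3×1 = -3
h = ReLU(-3) = 0
y = w₂h = -3×0 = 0

Backward pass:
∂L/∂y = 2(y - t) = 2(0 - 4) = -8
∂y/∂h = w₂ = -3
∂h/∂z = 0 (ReLU derivative)
∂z/∂w₁ = x = 1

∂L/∂w₁ = -8 × -3 × 0 × 1 = 0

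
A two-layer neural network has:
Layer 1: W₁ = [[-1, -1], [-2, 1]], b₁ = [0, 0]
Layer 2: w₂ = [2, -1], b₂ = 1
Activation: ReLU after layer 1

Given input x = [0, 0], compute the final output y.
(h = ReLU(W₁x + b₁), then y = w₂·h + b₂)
y = 1

Layer 1 pre-activation: z₁ = [0, 0]
After ReLU: h = [0, 0]
Layer 2 output: y = 2×0 + -1×0 + 1 = 1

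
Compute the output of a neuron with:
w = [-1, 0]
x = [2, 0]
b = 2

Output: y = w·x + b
y = 0

y = (-1)(2) + (0)(0) + 2 = 0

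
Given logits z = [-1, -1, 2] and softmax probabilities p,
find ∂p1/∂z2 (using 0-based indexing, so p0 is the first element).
∂p1/∂z2 = -0.04118

p = softmax(z) = [0.04528, 0.04528, 0.9094]
p1 = 0.04528, p2 = 0.9094

∂p1/∂z2 = -p1 × p2 = -0.04528 × 0.9094 = -0.04118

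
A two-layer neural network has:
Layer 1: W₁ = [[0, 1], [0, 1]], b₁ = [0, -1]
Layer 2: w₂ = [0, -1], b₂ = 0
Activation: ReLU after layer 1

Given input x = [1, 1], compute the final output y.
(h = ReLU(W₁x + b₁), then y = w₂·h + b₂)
y = 0

Layer 1 pre-activation: z₁ = [1, 0]
After ReLU: h = [1, 0]
Layer 2 output: y = 0×1 + -1×0 + 0 = 0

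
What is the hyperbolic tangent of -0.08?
-0.07983

tanh(-0.08) = (e^(-0.08) - e^(0.08))/(e^(-0.08) + e^(0.08)) = -0.07983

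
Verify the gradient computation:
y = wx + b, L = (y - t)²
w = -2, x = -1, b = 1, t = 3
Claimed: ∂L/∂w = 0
Correct

y = (-2)(-1) + 1 = 3
∂L/∂y = 2(y - t) = 2(3 - 3) = 0
∂y/∂w = x = -1
∂L/∂w = 0 × -1 = 0

Claimed value: 0
Correct: The correct gradient is 0.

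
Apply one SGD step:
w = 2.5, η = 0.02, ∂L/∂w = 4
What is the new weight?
w_new = 2.42

w_new = w - η·∂L/∂w = 2.5 - 0.02×(4) = 2.5 - (0.08) = 2.42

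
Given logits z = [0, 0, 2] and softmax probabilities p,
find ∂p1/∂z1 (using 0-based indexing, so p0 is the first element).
∂p1/∂z1 = 0.09516

p = softmax(z) = [0.1065, 0.1065, 0.787]
p1 = 0.1065

∂p1/∂z1 = p1(1 - p1) = 0.1065 × (1 - 0.1065) = 0.09516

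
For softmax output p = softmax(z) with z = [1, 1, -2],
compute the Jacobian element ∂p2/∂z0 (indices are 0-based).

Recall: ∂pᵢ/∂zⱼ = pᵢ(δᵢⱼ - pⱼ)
∂p2/∂z0 = -0.01185

p = softmax(z) = [0.4879, 0.4879, 0.02429]
p2 = 0.02429, p0 = 0.4879

∂p2/∂z0 = -p2 × p0 = -0.02429 × 0.4879 = -0.01185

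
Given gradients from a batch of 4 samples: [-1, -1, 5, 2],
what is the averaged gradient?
Average gradient = 1.25

Average = (1/4)(-1 + -1 + 5 + 2) = 5/4 = 1.25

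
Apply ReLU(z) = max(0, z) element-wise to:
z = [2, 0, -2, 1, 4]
h = [2, 0, 0, 1, 4]

ReLU applied element-wise: max(0,2)=2, max(0,0)=0, max(0,-2)=0, max(0,1)=1, max(0,4)=4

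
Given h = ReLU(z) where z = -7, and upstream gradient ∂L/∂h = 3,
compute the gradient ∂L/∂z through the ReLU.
∂L/∂z = 0

h = ReLU(-7) = 0
Since z < 0: ∂h/∂z = 0
∂L/∂z = ∂L/∂h · ∂h/∂z = 3 × 0 = 0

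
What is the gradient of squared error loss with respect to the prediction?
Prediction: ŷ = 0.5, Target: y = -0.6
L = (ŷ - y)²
∂L/∂ŷ = 2.2

∂L/∂ŷ = 2(ŷ - y) = 2(0.5 - -0.6) = 2(1.1) = 2.2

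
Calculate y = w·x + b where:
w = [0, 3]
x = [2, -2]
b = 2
y = -4

y = (0)(2) + (3)(-2) + 2 = -4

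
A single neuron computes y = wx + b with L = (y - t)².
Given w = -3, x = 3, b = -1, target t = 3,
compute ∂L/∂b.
∂L/∂b = -26

y = wx + b = (-3)(3) + -1 = -10
∂L/∂y = 2(y - t) = 2(-10 - 3) = -26
∂y/∂b = 1
∂L/∂b = ∂L/∂y · ∂y/∂b = -26 × 1 = -26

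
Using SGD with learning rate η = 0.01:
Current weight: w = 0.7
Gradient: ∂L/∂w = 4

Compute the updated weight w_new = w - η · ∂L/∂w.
w_new = 0.66

w_new = w - η·∂L/∂w = 0.7 - 0.01×(4) = 0.7 - (0.04) = 0.66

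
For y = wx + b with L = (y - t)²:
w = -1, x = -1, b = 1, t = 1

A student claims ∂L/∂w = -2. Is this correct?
Correct

y = (-1)(-1) + 1 = 2
∂L/∂y = 2(y - t) = 2(2 - 1) = 2
∂y/∂w = x = -1
∂L/∂w = 2 × -1 = -2

Claimed value: -2
Correct: The correct gradient is -2.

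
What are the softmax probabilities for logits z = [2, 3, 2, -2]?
p = [0.2111, 0.5739, 0.2111, 0.0039]

exp(z) = [7.389, 20.09, 7.389, 0.1353]
Sum = 35
p = [0.2111, 0.5739, 0.2111, 0.0039]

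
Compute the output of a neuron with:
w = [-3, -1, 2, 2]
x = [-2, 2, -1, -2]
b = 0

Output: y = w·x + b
y = -2

y = (-3)(-2) + (-1)(2) + (2)(-1) + (2)(-2) + 0 = -2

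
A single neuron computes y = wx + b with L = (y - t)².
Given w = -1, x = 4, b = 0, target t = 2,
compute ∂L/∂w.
∂L/∂w = -48

y = wx + b = (-1)(4) + 0 = -4
∂L/∂y = 2(y - t) = 2(-4 - 2) = -12
∂y/∂w = x = 4
∂L/∂w = ∂L/∂y · ∂y/∂w = -12 × 4 = -48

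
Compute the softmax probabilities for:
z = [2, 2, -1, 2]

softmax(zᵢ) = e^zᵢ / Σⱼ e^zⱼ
p = [0.3279, 0.3279, 0.0163, 0.3279]

exp(z) = [7.389, 7.389, 0.3679, 7.389]
Sum = 22.54
p = [0.3279, 0.3279, 0.0163, 0.3279]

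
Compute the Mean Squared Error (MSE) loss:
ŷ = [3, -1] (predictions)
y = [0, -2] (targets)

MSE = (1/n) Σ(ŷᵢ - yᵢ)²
MSE = 5

MSE = (1/2)((3-0)² + (-1--2)²) = (1/2)(9 + 1) = 5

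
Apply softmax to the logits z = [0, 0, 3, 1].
p = [0.0403, 0.0403, 0.8098, 0.1096]

exp(z) = [1, 1, 20.09, 2.718]
Sum = 24.8
p = [0.0403, 0.0403, 0.8098, 0.1096]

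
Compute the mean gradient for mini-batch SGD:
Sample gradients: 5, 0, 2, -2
Average gradient = 1.25

Average = (1/4)(5 + 0 + 2 + -2) = 5/4 = 1.25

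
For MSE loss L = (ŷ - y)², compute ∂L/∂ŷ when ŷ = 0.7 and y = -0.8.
∂L/∂ŷ = 3.0

∂L/∂ŷ = 2(ŷ - y) = 2(0.7 - -0.8) = 2(1.5) = 3.0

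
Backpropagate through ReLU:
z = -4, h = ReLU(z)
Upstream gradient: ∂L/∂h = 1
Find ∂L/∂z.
∂L/∂z = 0

h = ReLU(-4) = 0
Since z < 0: ∂h/∂z = 0
∂L/∂z = ∂L/∂h · ∂h/∂z = 1 × 0 = 0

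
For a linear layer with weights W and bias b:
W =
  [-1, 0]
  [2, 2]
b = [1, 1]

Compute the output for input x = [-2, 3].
y = [3, 3]

Wx = [-1×-2 + 0×3, 2×-2 + 2×3]
   = [2, 2]
y = Wx + b = [2 + 1, 2 + 1] = [3, 3]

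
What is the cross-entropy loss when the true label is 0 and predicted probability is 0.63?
L = 0.9943

L = -0·log(0.63) - 1·log(0.37) = -log(0.37) = 0.9943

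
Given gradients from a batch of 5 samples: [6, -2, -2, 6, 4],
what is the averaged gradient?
Average gradient = 2.4

Average = (1/5)(6 + -2 + -2 + 6 + 4) = 12/5 = 2.4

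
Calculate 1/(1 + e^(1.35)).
0.2059

sigmoid(-1.35) = 1/(1 + e^(1.35)) = 1/(1 + 3.857) = 0.2059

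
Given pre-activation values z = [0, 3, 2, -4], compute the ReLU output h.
h = [0, 3, 2, 0]

ReLU applied element-wise: max(0,0)=0, max(0,3)=3, max(0,2)=2, max(0,-4)=0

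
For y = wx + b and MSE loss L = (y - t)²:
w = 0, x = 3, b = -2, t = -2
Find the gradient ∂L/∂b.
∂L/∂b = 0

y = wx + b = (0)(3) + -2 = -2
∂L/∂y = 2(y - t) = 2(-2 - -2) = 0
∂y/∂b = 1
∂L/∂b = ∂L/∂y · ∂y/∂b = 0 × 1 = 0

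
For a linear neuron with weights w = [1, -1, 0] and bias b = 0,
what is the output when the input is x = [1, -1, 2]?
y = 2

y = (1)(1) + (-1)(-1) + (0)(2) + 0 = 2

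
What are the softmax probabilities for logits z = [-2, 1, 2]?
p = [0.0132, 0.2654, 0.7214]

exp(z) = [0.1353, 2.718, 7.389]
Sum = 10.24
p = [0.0132, 0.2654, 0.7214]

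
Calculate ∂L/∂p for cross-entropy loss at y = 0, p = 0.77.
∂L/∂p = 4.348

∂L/∂p = -y/p + (1-y)/(1-p) = 0 + 1/0.23 = 4.348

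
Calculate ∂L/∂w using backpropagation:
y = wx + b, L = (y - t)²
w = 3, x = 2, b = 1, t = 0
∂L/∂w = 28

y = wx + b = (3)(2) + 1 = 7
∂L/∂y = 2(y - t) = 2(7 - 0) = 14
∂y/∂w = x = 2
∂L/∂w = ∂L/∂y · ∂y/∂w = 14 × 2 = 28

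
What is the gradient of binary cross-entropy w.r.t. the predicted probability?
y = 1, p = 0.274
∂L/∂p = -3.65

∂L/∂p = -y/p + (1-y)/(1-p) = -1/0.274 + 0 = -3.65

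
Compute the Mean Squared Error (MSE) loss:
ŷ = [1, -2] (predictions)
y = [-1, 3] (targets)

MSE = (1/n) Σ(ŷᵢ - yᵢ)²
MSE = 14.5

MSE = (1/2)((1--1)² + (-2-3)²) = (1/2)(4 + 25) = 14.5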